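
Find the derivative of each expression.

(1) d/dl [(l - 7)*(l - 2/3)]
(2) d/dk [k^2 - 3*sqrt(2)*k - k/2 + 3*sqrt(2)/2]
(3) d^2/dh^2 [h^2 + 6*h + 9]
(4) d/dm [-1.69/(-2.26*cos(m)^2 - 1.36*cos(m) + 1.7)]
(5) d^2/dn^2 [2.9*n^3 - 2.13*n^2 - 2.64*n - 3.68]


(1) = 2*l - 23/3
(2) = 2*k - 3*sqrt(2) - 1/2
(3) = 2
(4) = (7.6388*cos(m) + 2.2984)*sin(m)/(2.26*cos(m)^2 + 1.36*cos(m) - 1.7)^2
(5) = 17.4*n - 4.26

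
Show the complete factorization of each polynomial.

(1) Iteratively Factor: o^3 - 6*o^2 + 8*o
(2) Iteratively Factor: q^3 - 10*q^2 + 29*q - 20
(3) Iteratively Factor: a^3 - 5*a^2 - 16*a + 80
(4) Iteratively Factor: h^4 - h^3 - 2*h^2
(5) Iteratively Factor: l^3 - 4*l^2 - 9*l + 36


(1) = (o - 4)*(o^2 - 2*o) = (o - 4)*(o - 2)*(o)
(2) = (q - 5)*(q^2 - 5*q + 4) = (q - 5)*(q - 1)*(q - 4)
(3) = (a + 4)*(a^2 - 9*a + 20) = (a - 4)*(a + 4)*(a - 5)
(4) = (h + 1)*(h^3 - 2*h^2) = (h - 2)*(h + 1)*(h^2) = h*(h - 2)*(h + 1)*(h)
(5) = (l - 4)*(l^2 - 9) = (l - 4)*(l - 3)*(l + 3)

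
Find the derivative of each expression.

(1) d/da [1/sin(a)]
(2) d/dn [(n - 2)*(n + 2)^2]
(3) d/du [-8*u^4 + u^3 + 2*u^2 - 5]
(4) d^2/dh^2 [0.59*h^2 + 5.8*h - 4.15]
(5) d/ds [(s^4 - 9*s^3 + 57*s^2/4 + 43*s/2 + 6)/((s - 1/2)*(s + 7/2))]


(1) = -cos(a)/sin(a)^2
(2) = (n + 2)*(3*n - 2)
(3) = u*(-32*u^2 + 3*u + 4)
(4) = 1.18000000000000
(5) = 2*(16*s^5 - 488*s^3 + 548*s^2 - 495*s - 445)/(16*s^4 + 96*s^3 + 88*s^2 - 168*s + 49)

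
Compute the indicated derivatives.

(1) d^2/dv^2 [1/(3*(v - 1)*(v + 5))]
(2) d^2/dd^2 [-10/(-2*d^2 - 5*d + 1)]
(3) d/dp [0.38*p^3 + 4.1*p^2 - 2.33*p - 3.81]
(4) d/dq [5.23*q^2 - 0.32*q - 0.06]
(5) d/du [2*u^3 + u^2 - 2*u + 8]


(1) = 2*((v - 1)^2 + (v - 1)*(v + 5) + (v + 5)^2)/(3*(v - 1)^3*(v + 5)^3)
(2) = 20*(-4*d^2 - 10*d + (4*d + 5)^2 + 2)/(2*d^2 + 5*d - 1)^3
(3) = 1.14*p^2 + 8.2*p - 2.33
(4) = 10.46*q - 0.32
(5) = 6*u^2 + 2*u - 2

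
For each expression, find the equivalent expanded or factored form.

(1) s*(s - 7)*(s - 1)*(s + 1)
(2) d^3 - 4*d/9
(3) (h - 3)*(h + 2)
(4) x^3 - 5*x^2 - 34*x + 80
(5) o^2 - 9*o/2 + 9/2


(1) = s^4 - 7*s^3 - s^2 + 7*s
(2) = d*(d - 2/3)*(d + 2/3)
(3) = h^2 - h - 6
(4) = (x - 8)*(x - 2)*(x + 5)
(5) = (o - 3)*(o - 3/2)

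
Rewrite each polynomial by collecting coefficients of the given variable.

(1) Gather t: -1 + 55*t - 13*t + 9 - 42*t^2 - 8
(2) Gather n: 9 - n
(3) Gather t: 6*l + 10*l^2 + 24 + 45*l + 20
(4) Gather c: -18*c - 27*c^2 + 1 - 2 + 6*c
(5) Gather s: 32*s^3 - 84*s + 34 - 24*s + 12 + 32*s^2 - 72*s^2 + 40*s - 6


(1) = -42*t^2 + 42*t
(2) = 9 - n
(3) = 10*l^2 + 51*l + 44
(4) = -27*c^2 - 12*c - 1
(5) = 32*s^3 - 40*s^2 - 68*s + 40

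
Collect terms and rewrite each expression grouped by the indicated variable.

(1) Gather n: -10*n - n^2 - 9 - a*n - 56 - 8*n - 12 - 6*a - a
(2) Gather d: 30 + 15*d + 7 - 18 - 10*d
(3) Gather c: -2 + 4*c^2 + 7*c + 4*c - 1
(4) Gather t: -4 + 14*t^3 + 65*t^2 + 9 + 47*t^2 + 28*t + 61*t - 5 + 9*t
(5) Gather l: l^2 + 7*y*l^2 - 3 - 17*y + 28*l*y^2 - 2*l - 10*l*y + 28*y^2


(1) = -7*a - n^2 + n*(-a - 18) - 77
(2) = 5*d + 19
(3) = 4*c^2 + 11*c - 3
(4) = 14*t^3 + 112*t^2 + 98*t
(5) = l^2*(7*y + 1) + l*(28*y^2 - 10*y - 2) + 28*y^2 - 17*y - 3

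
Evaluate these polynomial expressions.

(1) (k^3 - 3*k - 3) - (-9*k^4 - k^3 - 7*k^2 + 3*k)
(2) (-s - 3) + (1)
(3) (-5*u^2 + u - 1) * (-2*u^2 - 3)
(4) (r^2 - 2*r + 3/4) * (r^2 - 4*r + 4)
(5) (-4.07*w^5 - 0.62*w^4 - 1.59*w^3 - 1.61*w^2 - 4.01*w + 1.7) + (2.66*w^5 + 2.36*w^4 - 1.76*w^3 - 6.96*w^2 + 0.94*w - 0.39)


(1) = 9*k^4 + 2*k^3 + 7*k^2 - 6*k - 3
(2) = -s - 2
(3) = 10*u^4 - 2*u^3 + 17*u^2 - 3*u + 3
(4) = r^4 - 6*r^3 + 51*r^2/4 - 11*r + 3
(5) = -1.41*w^5 + 1.74*w^4 - 3.35*w^3 - 8.57*w^2 - 3.07*w + 1.31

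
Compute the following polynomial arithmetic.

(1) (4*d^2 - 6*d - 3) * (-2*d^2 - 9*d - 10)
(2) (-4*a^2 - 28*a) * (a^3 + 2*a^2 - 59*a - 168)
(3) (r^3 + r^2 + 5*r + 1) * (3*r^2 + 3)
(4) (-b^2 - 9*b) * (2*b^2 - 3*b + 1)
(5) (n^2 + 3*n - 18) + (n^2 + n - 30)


(1) = -8*d^4 - 24*d^3 + 20*d^2 + 87*d + 30
(2) = -4*a^5 - 36*a^4 + 180*a^3 + 2324*a^2 + 4704*a
(3) = 3*r^5 + 3*r^4 + 18*r^3 + 6*r^2 + 15*r + 3
(4) = -2*b^4 - 15*b^3 + 26*b^2 - 9*b
(5) = 2*n^2 + 4*n - 48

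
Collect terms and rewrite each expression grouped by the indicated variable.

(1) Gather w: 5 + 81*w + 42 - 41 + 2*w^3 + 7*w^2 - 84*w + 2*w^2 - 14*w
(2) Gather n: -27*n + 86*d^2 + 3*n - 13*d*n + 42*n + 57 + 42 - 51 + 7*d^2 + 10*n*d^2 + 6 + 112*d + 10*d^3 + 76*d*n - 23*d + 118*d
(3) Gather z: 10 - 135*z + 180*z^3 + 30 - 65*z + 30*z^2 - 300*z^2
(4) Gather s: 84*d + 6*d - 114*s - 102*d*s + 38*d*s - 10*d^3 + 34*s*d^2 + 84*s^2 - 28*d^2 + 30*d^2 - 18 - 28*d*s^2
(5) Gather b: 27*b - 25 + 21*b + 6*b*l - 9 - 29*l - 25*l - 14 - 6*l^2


(1) = 2*w^3 + 9*w^2 - 17*w + 6
(2) = 10*d^3 + 93*d^2 + 207*d + n*(10*d^2 + 63*d + 18) + 54
(3) = 180*z^3 - 270*z^2 - 200*z + 40
(4) = -10*d^3 + 2*d^2 + 90*d + s^2*(84 - 28*d) + s*(34*d^2 - 64*d - 114) - 18
(5) = b*(6*l + 48) - 6*l^2 - 54*l - 48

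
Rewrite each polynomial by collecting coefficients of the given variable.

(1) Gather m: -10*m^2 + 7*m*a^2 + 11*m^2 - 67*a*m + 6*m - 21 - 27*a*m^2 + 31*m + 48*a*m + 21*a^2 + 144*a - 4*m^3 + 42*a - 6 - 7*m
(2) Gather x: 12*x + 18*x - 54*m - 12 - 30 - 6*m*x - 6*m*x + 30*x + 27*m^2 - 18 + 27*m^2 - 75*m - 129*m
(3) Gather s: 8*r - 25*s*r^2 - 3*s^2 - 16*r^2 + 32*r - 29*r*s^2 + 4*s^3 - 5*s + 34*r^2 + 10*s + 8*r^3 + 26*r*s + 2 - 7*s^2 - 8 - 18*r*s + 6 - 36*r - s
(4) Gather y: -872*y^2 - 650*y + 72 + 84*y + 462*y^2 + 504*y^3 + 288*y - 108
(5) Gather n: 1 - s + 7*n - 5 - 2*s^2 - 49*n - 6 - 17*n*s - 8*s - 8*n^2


(1) = 21*a^2 + 186*a - 4*m^3 + m^2*(1 - 27*a) + m*(7*a^2 - 19*a + 30) - 27
(2) = 54*m^2 - 258*m + x*(60 - 12*m) - 60
(3) = 8*r^3 + 18*r^2 + 4*r + 4*s^3 + s^2*(-29*r - 10) + s*(-25*r^2 + 8*r + 4)
(4) = 504*y^3 - 410*y^2 - 278*y - 36
(5) = -8*n^2 + n*(-17*s - 42) - 2*s^2 - 9*s - 10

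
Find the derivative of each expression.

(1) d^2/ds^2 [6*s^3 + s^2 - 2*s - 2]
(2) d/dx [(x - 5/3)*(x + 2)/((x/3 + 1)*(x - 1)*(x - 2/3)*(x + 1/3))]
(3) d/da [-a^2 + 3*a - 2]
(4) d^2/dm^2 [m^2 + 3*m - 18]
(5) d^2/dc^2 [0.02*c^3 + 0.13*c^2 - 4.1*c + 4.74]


(1) = 36*s + 2
(2) = 18*(-27*x^5 - 36*x^4 + 165*x^3 + 250*x^2 - 332*x + 28)/(81*x^8 + 270*x^7 - 405*x^6 - 960*x^5 + 1483*x^4 - 170*x^3 - 395*x^2 + 60*x + 36)
(3) = 3 - 2*a
(4) = 2
(5) = 0.12*c + 0.26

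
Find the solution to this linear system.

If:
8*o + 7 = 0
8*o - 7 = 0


Then:
No Solution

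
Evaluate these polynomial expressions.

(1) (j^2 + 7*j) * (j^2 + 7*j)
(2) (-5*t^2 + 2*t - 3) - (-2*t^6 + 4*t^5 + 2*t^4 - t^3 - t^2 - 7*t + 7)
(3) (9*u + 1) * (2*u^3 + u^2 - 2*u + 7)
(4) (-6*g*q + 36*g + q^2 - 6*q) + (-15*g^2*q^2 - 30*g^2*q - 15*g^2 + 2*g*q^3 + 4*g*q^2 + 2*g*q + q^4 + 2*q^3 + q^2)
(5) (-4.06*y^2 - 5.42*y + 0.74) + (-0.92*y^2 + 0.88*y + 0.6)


(1) = j^4 + 14*j^3 + 49*j^2
(2) = 2*t^6 - 4*t^5 - 2*t^4 + t^3 - 4*t^2 + 9*t - 10
(3) = 18*u^4 + 11*u^3 - 17*u^2 + 61*u + 7
(4) = -15*g^2*q^2 - 30*g^2*q - 15*g^2 + 2*g*q^3 + 4*g*q^2 - 4*g*q + 36*g + q^4 + 2*q^3 + 2*q^2 - 6*q
(5) = -4.98*y^2 - 4.54*y + 1.34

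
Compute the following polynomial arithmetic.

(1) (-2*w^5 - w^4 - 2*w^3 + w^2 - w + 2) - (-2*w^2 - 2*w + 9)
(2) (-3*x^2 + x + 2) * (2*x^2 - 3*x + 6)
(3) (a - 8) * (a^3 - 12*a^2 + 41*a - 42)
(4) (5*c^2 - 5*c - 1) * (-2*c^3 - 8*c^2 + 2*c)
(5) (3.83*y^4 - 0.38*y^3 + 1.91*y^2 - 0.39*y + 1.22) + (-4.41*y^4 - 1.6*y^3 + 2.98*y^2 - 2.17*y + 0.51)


(1) = -2*w^5 - w^4 - 2*w^3 + 3*w^2 + w - 7
(2) = -6*x^4 + 11*x^3 - 17*x^2 + 12
(3) = a^4 - 20*a^3 + 137*a^2 - 370*a + 336
(4) = -10*c^5 - 30*c^4 + 52*c^3 - 2*c^2 - 2*c
(5) = -0.58*y^4 - 1.98*y^3 + 4.89*y^2 - 2.56*y + 1.73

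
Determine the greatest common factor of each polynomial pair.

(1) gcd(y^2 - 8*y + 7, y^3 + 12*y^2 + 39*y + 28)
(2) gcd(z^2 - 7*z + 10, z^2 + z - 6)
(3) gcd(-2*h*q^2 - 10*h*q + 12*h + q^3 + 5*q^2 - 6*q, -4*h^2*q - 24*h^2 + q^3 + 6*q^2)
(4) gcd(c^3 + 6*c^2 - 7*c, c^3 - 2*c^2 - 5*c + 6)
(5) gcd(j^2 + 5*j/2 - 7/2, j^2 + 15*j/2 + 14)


(1) = 1
(2) = z - 2
(3) = gcd((-2*h + q)*(q - 1)*(q + 6), (-2*h + q)*(2*h + q)*(q + 6)) = -2*h*q - 12*h + q^2 + 6*q
(4) = c - 1
(5) = gcd((j - 1)*(j + 7/2), (j + 7/2)*(j + 4)) = j + 7/2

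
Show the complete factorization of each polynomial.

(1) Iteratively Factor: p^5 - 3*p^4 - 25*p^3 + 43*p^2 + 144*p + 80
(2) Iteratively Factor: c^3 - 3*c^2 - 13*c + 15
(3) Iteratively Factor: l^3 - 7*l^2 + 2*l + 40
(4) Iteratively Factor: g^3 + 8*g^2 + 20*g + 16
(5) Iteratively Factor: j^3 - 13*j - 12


(1) = (p - 5)*(p^4 + 2*p^3 - 15*p^2 - 32*p - 16) = (p - 5)*(p - 4)*(p^3 + 6*p^2 + 9*p + 4) = (p - 5)*(p - 4)*(p + 1)*(p^2 + 5*p + 4) = (p - 5)*(p - 4)*(p + 1)*(p + 4)*(p + 1)
(2) = (c + 3)*(c^2 - 6*c + 5) = (c - 5)*(c + 3)*(c - 1)
(3) = (l - 4)*(l^2 - 3*l - 10) = (l - 4)*(l + 2)*(l - 5)
(4) = (g + 2)*(g^2 + 6*g + 8) = (g + 2)*(g + 4)*(g + 2)
(5) = (j + 3)*(j^2 - 3*j - 4) = (j + 1)*(j + 3)*(j - 4)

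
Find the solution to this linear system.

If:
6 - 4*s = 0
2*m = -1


Then:
m = -1/2
s = 3/2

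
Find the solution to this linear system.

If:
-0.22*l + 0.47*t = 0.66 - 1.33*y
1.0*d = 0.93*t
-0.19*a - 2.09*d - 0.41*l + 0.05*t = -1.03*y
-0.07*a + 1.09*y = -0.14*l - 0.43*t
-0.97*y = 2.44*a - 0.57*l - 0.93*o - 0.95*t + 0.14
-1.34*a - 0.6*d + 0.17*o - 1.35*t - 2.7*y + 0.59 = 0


Then:
a = -0.24
d = 0.41
l = -1.80
o = 0.21
t = 0.44
y = 0.04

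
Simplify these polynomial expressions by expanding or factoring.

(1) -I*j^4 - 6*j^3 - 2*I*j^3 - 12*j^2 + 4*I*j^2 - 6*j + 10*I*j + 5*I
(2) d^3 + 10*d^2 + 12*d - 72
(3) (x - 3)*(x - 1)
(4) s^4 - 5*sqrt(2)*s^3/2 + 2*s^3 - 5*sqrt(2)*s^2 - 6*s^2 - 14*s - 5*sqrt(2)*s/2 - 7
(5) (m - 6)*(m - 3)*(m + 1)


(1) = (j + 1)*(j - 5*I)*(j - I)*(-I*j - I)
(2) = (d - 2)*(d + 6)^2
(3) = x^2 - 4*x + 3
(4) = (s + 1)^2*(s - 7*sqrt(2)/2)*(s + sqrt(2))
(5) = m^3 - 8*m^2 + 9*m + 18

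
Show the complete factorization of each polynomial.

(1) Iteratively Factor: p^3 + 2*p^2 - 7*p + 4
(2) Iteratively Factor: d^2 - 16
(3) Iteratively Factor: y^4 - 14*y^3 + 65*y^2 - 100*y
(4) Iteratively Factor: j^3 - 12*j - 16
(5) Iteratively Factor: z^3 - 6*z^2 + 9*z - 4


(1) = (p + 4)*(p^2 - 2*p + 1) = (p - 1)*(p + 4)*(p - 1)
(2) = (d - 4)*(d + 4)
(3) = (y)*(y^3 - 14*y^2 + 65*y - 100) = y*(y - 5)*(y^2 - 9*y + 20) = y*(y - 5)^2*(y - 4)
(4) = (j + 2)*(j^2 - 2*j - 8) = (j - 4)*(j + 2)*(j + 2)
(5) = (z - 4)*(z^2 - 2*z + 1) = (z - 4)*(z - 1)*(z - 1)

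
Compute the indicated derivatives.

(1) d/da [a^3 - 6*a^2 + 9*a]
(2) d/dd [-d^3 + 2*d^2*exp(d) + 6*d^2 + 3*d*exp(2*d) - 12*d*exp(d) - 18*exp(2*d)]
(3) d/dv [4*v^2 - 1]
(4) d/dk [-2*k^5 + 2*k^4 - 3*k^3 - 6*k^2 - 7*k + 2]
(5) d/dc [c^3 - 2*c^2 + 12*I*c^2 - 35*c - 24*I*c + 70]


(1) = 3*a^2 - 12*a + 9
(2) = 2*d^2*exp(d) - 3*d^2 + 6*d*exp(2*d) - 8*d*exp(d) + 12*d - 33*exp(2*d) - 12*exp(d)
(3) = 8*v
(4) = -10*k^4 + 8*k^3 - 9*k^2 - 12*k - 7
(5) = 3*c^2 + c*(-4 + 24*I) - 35 - 24*I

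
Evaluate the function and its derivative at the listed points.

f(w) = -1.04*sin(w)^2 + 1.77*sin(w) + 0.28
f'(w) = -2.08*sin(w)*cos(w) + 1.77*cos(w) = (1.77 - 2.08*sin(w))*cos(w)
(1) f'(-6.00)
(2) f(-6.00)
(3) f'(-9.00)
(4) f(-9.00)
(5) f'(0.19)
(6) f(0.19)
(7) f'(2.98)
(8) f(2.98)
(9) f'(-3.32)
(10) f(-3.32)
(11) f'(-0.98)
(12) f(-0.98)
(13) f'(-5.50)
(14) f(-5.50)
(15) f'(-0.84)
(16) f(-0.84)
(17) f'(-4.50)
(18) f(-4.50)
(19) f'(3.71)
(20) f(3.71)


(1) = 1.14
(2) = 0.69
(3) = -2.39
(4) = -0.63
(5) = 1.35
(6) = 0.58
(7) = -1.42
(8) = 0.54
(9) = -1.38
(10) = 0.56
(11) = 1.95
(12) = -1.91
(13) = 0.21
(14) = 1.01
(15) = 2.22
(16) = -1.61
(17) = 0.06
(18) = 1.02
(19) = -2.44
(20) = -0.97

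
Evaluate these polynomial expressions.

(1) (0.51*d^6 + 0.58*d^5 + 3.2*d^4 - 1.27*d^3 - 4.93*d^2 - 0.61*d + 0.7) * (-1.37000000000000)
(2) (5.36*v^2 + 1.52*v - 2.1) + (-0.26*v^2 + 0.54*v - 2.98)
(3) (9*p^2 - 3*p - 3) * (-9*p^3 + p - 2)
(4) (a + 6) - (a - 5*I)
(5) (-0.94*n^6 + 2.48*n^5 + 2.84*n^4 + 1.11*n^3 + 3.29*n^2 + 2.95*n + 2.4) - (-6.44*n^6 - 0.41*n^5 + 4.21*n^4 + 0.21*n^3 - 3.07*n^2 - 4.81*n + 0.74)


(1) = -0.6987*d^6 - 0.7946*d^5 - 4.384*d^4 + 1.7399*d^3 + 6.7541*d^2 + 0.8357*d - 0.959
(2) = 5.1*v^2 + 2.06*v - 5.08
(3) = -81*p^5 + 27*p^4 + 36*p^3 - 21*p^2 + 3*p + 6
(4) = 6 + 5*I
(5) = 5.5*n^6 + 2.89*n^5 - 1.37*n^4 + 0.9*n^3 + 6.36*n^2 + 7.76*n + 1.66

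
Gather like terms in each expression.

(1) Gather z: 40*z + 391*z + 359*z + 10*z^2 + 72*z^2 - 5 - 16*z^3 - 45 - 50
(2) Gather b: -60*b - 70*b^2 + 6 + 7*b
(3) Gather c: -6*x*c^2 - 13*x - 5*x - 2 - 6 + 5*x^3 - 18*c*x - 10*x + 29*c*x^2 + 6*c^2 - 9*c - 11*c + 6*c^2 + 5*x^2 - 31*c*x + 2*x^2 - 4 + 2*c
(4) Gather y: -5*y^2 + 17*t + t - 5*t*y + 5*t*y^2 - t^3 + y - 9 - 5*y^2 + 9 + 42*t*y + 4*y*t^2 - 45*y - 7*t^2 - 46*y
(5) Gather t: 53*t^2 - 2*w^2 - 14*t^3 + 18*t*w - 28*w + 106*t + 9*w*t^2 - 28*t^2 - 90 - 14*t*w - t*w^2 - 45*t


(1) = -16*z^3 + 82*z^2 + 790*z - 100
(2) = -70*b^2 - 53*b + 6
(3) = c^2*(12 - 6*x) + c*(29*x^2 - 49*x - 18) + 5*x^3 + 7*x^2 - 28*x - 12
(4) = -t^3 - 7*t^2 + 18*t + y^2*(5*t - 10) + y*(4*t^2 + 37*t - 90)
(5) = -14*t^3 + t^2*(9*w + 25) + t*(-w^2 + 4*w + 61) - 2*w^2 - 28*w - 90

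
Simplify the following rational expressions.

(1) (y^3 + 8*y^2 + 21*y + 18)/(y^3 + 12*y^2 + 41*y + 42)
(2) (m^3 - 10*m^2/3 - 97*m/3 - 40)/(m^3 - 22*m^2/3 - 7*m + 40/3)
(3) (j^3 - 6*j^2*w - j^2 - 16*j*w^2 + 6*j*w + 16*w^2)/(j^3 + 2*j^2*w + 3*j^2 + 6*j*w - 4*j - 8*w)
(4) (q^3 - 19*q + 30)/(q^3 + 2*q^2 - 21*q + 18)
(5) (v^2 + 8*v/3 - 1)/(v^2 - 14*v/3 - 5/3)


(1) = (y + 3)/(y + 7)
(2) = (m + 3)/(m - 1)
(3) = (j - 8*w)/(j + 4)
(4) = (q^2 + 3*q - 10)/(q^2 + 5*q - 6)
(5) = (3*v^2 + 8*v - 3)/(3*v^2 - 14*v - 5)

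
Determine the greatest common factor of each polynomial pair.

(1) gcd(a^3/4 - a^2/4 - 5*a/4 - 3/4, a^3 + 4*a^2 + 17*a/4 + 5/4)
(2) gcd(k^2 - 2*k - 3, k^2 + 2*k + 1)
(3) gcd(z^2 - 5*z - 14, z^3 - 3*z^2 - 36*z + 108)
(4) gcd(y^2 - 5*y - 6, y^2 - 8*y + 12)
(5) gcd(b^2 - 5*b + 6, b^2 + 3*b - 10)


(1) = a + 1
(2) = gcd((k - 3)*(k + 1), (k + 1)^2) = k + 1
(3) = gcd((z - 7)*(z + 2), (z - 6)*(z - 3)*(z + 6)) = 1
(4) = y - 6
(5) = gcd((b - 3)*(b - 2), (b - 2)*(b + 5)) = b - 2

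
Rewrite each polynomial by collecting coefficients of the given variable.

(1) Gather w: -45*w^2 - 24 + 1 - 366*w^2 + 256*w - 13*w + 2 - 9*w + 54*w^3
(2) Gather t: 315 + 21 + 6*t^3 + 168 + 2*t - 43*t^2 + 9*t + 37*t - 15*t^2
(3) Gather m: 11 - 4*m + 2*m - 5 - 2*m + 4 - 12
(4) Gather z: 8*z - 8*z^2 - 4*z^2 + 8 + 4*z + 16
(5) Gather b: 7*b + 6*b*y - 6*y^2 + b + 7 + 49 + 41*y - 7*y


(1) = 54*w^3 - 411*w^2 + 234*w - 21
(2) = 6*t^3 - 58*t^2 + 48*t + 504
(3) = -4*m - 2
(4) = -12*z^2 + 12*z + 24
(5) = b*(6*y + 8) - 6*y^2 + 34*y + 56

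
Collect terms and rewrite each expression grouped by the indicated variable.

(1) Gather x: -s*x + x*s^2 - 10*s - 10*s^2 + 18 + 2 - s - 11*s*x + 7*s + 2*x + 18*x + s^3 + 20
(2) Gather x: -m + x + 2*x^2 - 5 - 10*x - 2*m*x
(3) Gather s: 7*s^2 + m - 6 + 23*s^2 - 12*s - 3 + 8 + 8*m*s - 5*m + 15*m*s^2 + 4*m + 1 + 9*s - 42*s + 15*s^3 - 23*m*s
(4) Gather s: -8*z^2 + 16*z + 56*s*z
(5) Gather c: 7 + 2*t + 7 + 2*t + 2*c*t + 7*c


(1) = s^3 - 10*s^2 - 4*s + x*(s^2 - 12*s + 20) + 40
(2) = -m + 2*x^2 + x*(-2*m - 9) - 5
(3) = 15*s^3 + s^2*(15*m + 30) + s*(-15*m - 45)
(4) = 56*s*z - 8*z^2 + 16*z
(5) = c*(2*t + 7) + 4*t + 14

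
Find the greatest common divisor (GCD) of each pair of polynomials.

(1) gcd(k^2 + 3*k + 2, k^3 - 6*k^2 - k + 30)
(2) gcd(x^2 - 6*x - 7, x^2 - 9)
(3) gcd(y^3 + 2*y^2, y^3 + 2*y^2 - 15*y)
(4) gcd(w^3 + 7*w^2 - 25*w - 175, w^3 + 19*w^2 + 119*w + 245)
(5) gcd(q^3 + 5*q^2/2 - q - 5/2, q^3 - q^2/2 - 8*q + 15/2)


(1) = k + 2
(2) = 1
(3) = gcd(y^2*(y + 2), y*(y - 3)*(y + 5)) = y
(4) = w^2 + 12*w + 35
(5) = gcd((q - 1)*(q + 1)*(q + 5/2), (q - 5/2)*(q - 1)*(q + 3)) = q - 1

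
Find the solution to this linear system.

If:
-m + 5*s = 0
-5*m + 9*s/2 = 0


Then:
m = 0
s = 0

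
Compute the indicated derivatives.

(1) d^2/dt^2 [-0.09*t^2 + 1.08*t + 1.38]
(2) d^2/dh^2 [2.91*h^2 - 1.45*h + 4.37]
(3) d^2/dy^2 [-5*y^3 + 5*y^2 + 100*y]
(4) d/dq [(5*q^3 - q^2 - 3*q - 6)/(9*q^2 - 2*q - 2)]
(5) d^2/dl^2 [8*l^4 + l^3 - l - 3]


(1) = -0.180000000000000
(2) = 5.82000000000000
(3) = 10 - 30*y
(4) = (45*q^4 - 20*q^3 - q^2 + 112*q - 6)/(81*q^4 - 36*q^3 - 32*q^2 + 8*q + 4)
(5) = 6*l*(16*l + 1)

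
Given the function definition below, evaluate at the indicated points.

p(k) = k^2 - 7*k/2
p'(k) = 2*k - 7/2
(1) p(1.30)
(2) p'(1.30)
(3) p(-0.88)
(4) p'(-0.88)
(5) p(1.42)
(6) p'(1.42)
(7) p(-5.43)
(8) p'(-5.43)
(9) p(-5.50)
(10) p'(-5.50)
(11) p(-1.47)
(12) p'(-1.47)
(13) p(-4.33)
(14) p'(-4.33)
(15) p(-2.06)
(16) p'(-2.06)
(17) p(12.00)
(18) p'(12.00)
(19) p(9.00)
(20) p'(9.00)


(1) = -2.86
(2) = -0.90
(3) = 3.85
(4) = -5.26
(5) = -2.95
(6) = -0.66
(7) = 48.49
(8) = -14.36
(9) = 49.50
(10) = -14.50
(11) = 7.31
(12) = -6.44
(13) = 33.90
(14) = -12.16
(15) = 11.45
(16) = -7.62
(17) = 102.00
(18) = 20.50
(19) = 49.50
(20) = 14.50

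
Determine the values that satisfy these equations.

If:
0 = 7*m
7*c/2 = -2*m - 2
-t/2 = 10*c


Then:
c = -4/7
m = 0
t = 80/7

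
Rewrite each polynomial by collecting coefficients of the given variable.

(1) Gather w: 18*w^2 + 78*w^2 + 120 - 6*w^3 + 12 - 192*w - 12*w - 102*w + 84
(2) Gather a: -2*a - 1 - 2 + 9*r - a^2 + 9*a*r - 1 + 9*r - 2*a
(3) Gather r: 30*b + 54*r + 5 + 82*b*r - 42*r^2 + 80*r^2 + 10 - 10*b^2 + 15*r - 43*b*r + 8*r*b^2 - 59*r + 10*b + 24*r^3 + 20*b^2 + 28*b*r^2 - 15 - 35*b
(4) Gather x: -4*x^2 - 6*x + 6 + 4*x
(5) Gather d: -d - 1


(1) = -6*w^3 + 96*w^2 - 306*w + 216
(2) = -a^2 + a*(9*r - 4) + 18*r - 4
(3) = 10*b^2 + 5*b + 24*r^3 + r^2*(28*b + 38) + r*(8*b^2 + 39*b + 10)
(4) = -4*x^2 - 2*x + 6
(5) = -d - 1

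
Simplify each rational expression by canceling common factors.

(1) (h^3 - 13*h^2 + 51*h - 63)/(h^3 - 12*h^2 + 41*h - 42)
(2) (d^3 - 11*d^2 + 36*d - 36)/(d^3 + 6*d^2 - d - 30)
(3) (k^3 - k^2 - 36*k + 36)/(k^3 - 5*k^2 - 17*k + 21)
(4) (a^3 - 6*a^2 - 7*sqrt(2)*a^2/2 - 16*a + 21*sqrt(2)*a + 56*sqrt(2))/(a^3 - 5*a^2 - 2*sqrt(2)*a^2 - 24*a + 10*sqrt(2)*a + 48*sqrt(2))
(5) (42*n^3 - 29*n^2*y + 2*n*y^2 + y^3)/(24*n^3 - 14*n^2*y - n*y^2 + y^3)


(1) = (h - 3)/(h - 2)
(2) = (d^2 - 9*d + 18)/(d^2 + 8*d + 15)
(3) = (k^2 - 36)/(k^2 - 4*k - 21)
(4) = (2*a^2 + a*(4 - 7*sqrt(2)) - 14*sqrt(2))/(2*a^2 + a*(6 - 4*sqrt(2)) - 12*sqrt(2))
(5) = (7*n + y)/(4*n + y)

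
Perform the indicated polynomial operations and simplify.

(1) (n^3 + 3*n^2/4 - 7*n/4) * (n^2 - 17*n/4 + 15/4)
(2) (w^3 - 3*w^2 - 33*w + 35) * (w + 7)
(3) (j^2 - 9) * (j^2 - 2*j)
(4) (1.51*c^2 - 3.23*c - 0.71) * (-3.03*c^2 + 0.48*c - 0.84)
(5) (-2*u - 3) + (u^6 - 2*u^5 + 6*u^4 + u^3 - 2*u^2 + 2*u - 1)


(1) = n^5 - 7*n^4/2 - 19*n^3/16 + 41*n^2/4 - 105*n/16
(2) = w^4 + 4*w^3 - 54*w^2 - 196*w + 245
(3) = j^4 - 2*j^3 - 9*j^2 + 18*j
(4) = -4.5753*c^4 + 10.5117*c^3 - 0.6675*c^2 + 2.3724*c + 0.5964
(5) = u^6 - 2*u^5 + 6*u^4 + u^3 - 2*u^2 - 4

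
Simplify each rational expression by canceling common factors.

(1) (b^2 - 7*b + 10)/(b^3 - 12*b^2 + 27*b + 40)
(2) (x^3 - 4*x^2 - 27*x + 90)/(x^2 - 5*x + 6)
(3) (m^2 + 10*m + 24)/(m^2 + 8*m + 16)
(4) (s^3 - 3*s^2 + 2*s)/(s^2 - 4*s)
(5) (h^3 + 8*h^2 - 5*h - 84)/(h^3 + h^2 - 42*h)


(1) = (b - 2)/(b^2 - 7*b - 8)
(2) = (x^2 - x - 30)/(x - 2)
(3) = (m + 6)/(m + 4)
(4) = (s^2 - 3*s + 2)/(s - 4)
(5) = (h^2 + h - 12)/(h^2 - 6*h)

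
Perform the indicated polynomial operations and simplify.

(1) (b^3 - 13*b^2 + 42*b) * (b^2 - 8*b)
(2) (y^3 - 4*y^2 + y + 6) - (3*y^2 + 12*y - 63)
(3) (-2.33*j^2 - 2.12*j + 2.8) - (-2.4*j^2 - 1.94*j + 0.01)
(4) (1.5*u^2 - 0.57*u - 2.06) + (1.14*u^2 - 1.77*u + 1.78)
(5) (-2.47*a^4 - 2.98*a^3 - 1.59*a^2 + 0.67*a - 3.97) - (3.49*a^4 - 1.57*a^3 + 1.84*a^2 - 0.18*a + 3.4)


(1) = b^5 - 21*b^4 + 146*b^3 - 336*b^2
(2) = y^3 - 7*y^2 - 11*y + 69
(3) = 0.07*j^2 - 0.18*j + 2.79
(4) = 2.64*u^2 - 2.34*u - 0.28
(5) = -5.96*a^4 - 1.41*a^3 - 3.43*a^2 + 0.85*a - 7.37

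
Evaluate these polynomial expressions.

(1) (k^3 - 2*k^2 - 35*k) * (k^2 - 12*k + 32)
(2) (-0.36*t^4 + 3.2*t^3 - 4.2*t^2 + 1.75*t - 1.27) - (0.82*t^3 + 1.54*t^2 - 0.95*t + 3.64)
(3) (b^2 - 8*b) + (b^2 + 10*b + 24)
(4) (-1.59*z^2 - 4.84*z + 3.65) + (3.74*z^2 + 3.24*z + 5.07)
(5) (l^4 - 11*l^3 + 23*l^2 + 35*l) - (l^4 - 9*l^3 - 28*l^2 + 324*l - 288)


(1) = k^5 - 14*k^4 + 21*k^3 + 356*k^2 - 1120*k
(2) = -0.36*t^4 + 2.38*t^3 - 5.74*t^2 + 2.7*t - 4.91
(3) = 2*b^2 + 2*b + 24
(4) = 2.15*z^2 - 1.6*z + 8.72
(5) = -2*l^3 + 51*l^2 - 289*l + 288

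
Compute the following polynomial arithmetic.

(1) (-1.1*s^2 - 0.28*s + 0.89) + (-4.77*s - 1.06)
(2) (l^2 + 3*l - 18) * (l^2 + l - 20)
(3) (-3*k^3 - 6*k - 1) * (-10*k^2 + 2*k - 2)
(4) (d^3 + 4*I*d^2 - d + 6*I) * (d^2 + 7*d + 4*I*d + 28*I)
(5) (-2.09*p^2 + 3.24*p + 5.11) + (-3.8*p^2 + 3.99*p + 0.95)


(1) = -1.1*s^2 - 5.05*s - 0.17
(2) = l^4 + 4*l^3 - 35*l^2 - 78*l + 360
(3) = 30*k^5 - 6*k^4 + 66*k^3 - 2*k^2 + 10*k + 2
(4) = d^5 + 7*d^4 + 8*I*d^4 - 17*d^3 + 56*I*d^3 - 119*d^2 + 2*I*d^2 - 24*d + 14*I*d - 168
(5) = -5.89*p^2 + 7.23*p + 6.06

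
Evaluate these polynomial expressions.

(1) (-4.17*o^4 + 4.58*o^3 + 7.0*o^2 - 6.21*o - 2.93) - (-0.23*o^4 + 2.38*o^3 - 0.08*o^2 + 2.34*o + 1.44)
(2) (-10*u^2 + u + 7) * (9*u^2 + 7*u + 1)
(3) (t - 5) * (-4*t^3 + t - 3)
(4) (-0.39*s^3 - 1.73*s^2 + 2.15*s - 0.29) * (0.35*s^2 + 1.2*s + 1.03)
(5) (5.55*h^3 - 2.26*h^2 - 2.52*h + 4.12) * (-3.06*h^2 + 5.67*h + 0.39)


(1) = -3.94*o^4 + 2.2*o^3 + 7.08*o^2 - 8.55*o - 4.37
(2) = -90*u^4 - 61*u^3 + 60*u^2 + 50*u + 7
(3) = -4*t^4 + 20*t^3 + t^2 - 8*t + 15
(4) = -0.1365*s^5 - 1.0735*s^4 - 1.7252*s^3 + 0.6966*s^2 + 1.8665*s - 0.2987
(5) = -16.983*h^5 + 38.3841*h^4 - 2.9385*h^3 - 27.777*h^2 + 22.3776*h + 1.6068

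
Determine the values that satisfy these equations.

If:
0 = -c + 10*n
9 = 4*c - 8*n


Then:
c = 45/16
n = 9/32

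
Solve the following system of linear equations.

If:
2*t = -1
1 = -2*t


Then:
t = -1/2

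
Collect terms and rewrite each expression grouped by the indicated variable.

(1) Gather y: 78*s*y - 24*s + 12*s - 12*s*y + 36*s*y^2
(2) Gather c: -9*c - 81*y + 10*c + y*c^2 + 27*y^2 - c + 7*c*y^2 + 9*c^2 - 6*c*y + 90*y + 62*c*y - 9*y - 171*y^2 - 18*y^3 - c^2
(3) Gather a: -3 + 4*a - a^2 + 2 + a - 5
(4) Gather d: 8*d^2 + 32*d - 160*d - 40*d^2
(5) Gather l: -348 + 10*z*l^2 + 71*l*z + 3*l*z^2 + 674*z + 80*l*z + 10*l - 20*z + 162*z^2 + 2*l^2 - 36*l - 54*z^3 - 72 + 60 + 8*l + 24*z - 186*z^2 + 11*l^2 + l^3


(1) = 36*s*y^2 + 66*s*y - 12*s
(2) = c^2*(y + 8) + c*(7*y^2 + 56*y) - 18*y^3 - 144*y^2
(3) = -a^2 + 5*a - 6
(4) = -32*d^2 - 128*d
(5) = l^3 + l^2*(10*z + 13) + l*(3*z^2 + 151*z - 18) - 54*z^3 - 24*z^2 + 678*z - 360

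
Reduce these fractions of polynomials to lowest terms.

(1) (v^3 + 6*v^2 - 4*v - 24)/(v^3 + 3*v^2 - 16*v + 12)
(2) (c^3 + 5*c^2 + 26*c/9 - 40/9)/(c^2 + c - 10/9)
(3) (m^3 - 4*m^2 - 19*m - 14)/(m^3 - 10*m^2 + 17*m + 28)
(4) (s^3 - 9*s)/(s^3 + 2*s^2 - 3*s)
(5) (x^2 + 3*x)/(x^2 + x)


(1) = (v + 2)/(v - 1)
(2) = c + 4
(3) = (m + 2)/(m - 4)
(4) = (s - 3)/(s - 1)
(5) = (x + 3)/(x + 1)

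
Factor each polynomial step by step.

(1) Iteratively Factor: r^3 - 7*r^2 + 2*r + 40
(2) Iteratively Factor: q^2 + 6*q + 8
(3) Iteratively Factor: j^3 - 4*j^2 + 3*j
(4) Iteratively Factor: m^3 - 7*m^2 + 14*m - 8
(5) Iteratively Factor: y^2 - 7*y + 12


(1) = (r - 4)*(r^2 - 3*r - 10) = (r - 5)*(r - 4)*(r + 2)
(2) = (q + 4)*(q + 2)
(3) = (j - 3)*(j^2 - j) = (j - 3)*(j - 1)*(j)
(4) = (m - 1)*(m^2 - 6*m + 8) = (m - 4)*(m - 1)*(m - 2)
(5) = (y - 4)*(y - 3)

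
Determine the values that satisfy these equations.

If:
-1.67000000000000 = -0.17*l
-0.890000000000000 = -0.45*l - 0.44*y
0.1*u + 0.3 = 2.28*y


Then:
l = 9.82
u = -185.95
y = -8.02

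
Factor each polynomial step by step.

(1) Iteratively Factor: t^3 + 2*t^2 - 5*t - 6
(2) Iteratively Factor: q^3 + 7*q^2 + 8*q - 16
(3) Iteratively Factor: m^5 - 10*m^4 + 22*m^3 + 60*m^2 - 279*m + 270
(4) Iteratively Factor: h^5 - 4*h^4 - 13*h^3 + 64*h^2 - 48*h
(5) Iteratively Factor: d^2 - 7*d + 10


(1) = (t - 2)*(t^2 + 4*t + 3) = (t - 2)*(t + 3)*(t + 1)
(2) = (q + 4)*(q^2 + 3*q - 4) = (q - 1)*(q + 4)*(q + 4)
(3) = (m - 2)*(m^4 - 8*m^3 + 6*m^2 + 72*m - 135) = (m - 5)*(m - 2)*(m^3 - 3*m^2 - 9*m + 27) = (m - 5)*(m - 3)*(m - 2)*(m^2 - 9) = (m - 5)*(m - 3)^2*(m - 2)*(m + 3)
(4) = (h - 3)*(h^4 - h^3 - 16*h^2 + 16*h) = h*(h - 3)*(h^3 - h^2 - 16*h + 16) = h*(h - 3)*(h + 4)*(h^2 - 5*h + 4) = h*(h - 4)*(h - 3)*(h + 4)*(h - 1)
(5) = (d - 2)*(d - 5)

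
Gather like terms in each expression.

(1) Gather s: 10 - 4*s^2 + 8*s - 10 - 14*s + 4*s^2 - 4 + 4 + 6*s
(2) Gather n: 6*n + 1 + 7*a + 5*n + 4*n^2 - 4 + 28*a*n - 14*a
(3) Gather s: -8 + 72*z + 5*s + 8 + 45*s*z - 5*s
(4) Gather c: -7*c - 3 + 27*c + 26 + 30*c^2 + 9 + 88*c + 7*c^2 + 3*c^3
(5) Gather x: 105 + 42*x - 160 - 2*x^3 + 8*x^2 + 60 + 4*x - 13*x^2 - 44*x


(1) = 0
(2) = -7*a + 4*n^2 + n*(28*a + 11) - 3
(3) = 45*s*z + 72*z
(4) = 3*c^3 + 37*c^2 + 108*c + 32
(5) = -2*x^3 - 5*x^2 + 2*x + 5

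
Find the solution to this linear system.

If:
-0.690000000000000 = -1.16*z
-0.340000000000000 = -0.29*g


Then:
g = 1.17
z = 0.59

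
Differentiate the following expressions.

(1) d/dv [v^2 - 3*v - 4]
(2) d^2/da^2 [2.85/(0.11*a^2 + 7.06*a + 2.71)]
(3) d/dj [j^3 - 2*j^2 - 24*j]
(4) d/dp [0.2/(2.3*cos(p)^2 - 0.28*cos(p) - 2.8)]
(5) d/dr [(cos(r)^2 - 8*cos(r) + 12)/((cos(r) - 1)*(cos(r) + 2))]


(1) = 2*v - 3
(2) = (-0.06897*a^2 - 4.42662*a + 2.85*(0.22*a + 7.06)*(0.44*a + 14.12) - 1.69917)/(0.11*a^2 + 7.06*a + 2.71)^3
(3) = 3*j^2 - 4*j - 24
(4) = (0.92*cos(p) - 0.056)*sin(p)/(-2.3*cos(p)^2 + 0.28*cos(p) + 2.8)^2
(5) = (-9*cos(r)^2 + 28*cos(r) - 4)*sin(r)/((cos(r) - 1)^2*(cos(r) + 2)^2)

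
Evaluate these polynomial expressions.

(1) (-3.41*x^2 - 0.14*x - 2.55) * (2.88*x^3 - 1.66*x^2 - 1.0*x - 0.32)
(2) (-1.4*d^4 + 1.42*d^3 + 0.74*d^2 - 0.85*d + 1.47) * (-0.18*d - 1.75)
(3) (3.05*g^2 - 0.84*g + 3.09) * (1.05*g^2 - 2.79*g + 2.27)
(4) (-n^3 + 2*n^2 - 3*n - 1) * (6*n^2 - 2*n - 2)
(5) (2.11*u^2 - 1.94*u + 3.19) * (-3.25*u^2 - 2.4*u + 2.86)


(1) = -9.8208*x^5 + 5.2574*x^4 - 3.7016*x^3 + 5.4642*x^2 + 2.5948*x + 0.816
(2) = 0.252*d^5 + 2.1944*d^4 - 2.6182*d^3 - 1.142*d^2 + 1.2229*d - 2.5725
(3) = 3.2025*g^4 - 9.3915*g^3 + 12.5116*g^2 - 10.5279*g + 7.0143
(4) = -6*n^5 + 14*n^4 - 20*n^3 - 4*n^2 + 8*n + 2
(5) = -6.8575*u^4 + 1.241*u^3 + 0.3231*u^2 - 13.2044*u + 9.1234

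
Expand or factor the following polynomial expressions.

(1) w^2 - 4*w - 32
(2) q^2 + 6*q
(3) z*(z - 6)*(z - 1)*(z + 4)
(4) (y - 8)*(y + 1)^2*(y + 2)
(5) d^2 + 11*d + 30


(1) = (w - 8)*(w + 4)
(2) = q*(q + 6)
(3) = z^4 - 3*z^3 - 22*z^2 + 24*z
(4) = y^4 - 4*y^3 - 27*y^2 - 38*y - 16
(5) = (d + 5)*(d + 6)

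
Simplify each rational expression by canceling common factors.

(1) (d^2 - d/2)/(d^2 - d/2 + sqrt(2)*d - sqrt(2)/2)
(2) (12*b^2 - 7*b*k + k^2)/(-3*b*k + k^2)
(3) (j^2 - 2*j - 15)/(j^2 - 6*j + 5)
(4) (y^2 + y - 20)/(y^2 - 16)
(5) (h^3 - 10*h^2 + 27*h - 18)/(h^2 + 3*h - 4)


(1) = 4*d/(4*d + 4*sqrt(2))
(2) = (-4*b + k)/k
(3) = (j + 3)/(j - 1)
(4) = (y + 5)/(y + 4)
(5) = (h^2 - 9*h + 18)/(h + 4)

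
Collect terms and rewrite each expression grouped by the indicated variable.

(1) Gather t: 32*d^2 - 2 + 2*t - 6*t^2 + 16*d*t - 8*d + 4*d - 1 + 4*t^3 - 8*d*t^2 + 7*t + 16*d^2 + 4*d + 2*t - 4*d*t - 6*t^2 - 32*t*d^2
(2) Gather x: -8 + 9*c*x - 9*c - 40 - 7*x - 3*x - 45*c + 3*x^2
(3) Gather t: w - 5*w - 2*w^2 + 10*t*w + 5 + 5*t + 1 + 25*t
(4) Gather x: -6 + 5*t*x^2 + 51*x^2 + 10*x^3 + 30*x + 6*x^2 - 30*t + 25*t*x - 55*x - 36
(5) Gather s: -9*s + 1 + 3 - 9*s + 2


(1) = 48*d^2 + 4*t^3 + t^2*(-8*d - 12) + t*(-32*d^2 + 12*d + 11) - 3
(2) = -54*c + 3*x^2 + x*(9*c - 10) - 48
(3) = t*(10*w + 30) - 2*w^2 - 4*w + 6
(4) = -30*t + 10*x^3 + x^2*(5*t + 57) + x*(25*t - 25) - 42
(5) = 6 - 18*s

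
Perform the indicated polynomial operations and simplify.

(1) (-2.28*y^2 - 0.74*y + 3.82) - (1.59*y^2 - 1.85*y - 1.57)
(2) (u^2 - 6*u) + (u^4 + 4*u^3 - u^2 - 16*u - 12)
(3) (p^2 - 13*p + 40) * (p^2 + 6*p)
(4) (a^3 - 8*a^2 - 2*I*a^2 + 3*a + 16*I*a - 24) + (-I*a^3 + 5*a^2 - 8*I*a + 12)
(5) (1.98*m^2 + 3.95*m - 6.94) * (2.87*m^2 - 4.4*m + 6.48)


(1) = -3.87*y^2 + 1.11*y + 5.39
(2) = u^4 + 4*u^3 - 22*u - 12
(3) = p^4 - 7*p^3 - 38*p^2 + 240*p
(4) = a^3 - I*a^3 - 3*a^2 - 2*I*a^2 + 3*a + 8*I*a - 12
(5) = 5.6826*m^4 + 2.6245*m^3 - 24.4674*m^2 + 56.132*m - 44.9712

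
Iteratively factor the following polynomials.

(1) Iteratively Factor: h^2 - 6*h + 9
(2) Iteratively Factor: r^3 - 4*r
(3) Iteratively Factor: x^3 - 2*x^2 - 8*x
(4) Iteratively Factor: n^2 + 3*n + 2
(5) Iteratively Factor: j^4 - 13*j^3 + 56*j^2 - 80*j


(1) = (h - 3)*(h - 3)
(2) = (r - 2)*(r^2 + 2*r) = (r - 2)*(r + 2)*(r)
(3) = (x + 2)*(x^2 - 4*x) = (x - 4)*(x + 2)*(x)
(4) = (n + 1)*(n + 2)
(5) = (j - 4)*(j^3 - 9*j^2 + 20*j) = j*(j - 4)*(j^2 - 9*j + 20) = j*(j - 5)*(j - 4)*(j - 4)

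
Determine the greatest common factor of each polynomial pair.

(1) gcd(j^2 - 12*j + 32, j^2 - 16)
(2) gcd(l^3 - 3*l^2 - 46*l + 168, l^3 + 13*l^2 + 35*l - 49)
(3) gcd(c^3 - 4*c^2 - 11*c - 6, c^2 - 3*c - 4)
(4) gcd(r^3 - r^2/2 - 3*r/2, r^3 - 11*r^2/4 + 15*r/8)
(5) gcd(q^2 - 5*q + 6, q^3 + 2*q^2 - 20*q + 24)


(1) = j - 4
(2) = gcd((l - 6)*(l - 4)*(l + 7), (l - 1)*(l + 7)^2) = l + 7
(3) = c + 1
(4) = gcd(r*(r - 3/2)*(r + 1), r*(r - 3/2)*(r - 5/4)) = r^2 - 3*r/2
(5) = q - 2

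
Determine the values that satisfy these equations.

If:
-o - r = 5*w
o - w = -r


Then:
o = -r
w = 0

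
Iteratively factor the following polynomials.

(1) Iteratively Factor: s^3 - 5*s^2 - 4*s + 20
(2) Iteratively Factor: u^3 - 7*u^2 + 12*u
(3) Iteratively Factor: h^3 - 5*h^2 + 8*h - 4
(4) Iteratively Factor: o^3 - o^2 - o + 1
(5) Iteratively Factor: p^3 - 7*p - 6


(1) = (s + 2)*(s^2 - 7*s + 10) = (s - 2)*(s + 2)*(s - 5)
(2) = (u - 3)*(u^2 - 4*u) = u*(u - 3)*(u - 4)
(3) = (h - 1)*(h^2 - 4*h + 4) = (h - 2)*(h - 1)*(h - 2)
(4) = (o + 1)*(o^2 - 2*o + 1) = (o - 1)*(o + 1)*(o - 1)
(5) = (p - 3)*(p^2 + 3*p + 2) = (p - 3)*(p + 1)*(p + 2)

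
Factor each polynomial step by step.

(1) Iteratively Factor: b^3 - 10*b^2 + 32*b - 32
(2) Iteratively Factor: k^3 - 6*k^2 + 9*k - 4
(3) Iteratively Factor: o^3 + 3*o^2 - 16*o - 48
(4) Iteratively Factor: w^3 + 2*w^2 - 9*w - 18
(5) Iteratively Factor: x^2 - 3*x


(1) = (b - 4)*(b^2 - 6*b + 8) = (b - 4)^2*(b - 2)
(2) = (k - 1)*(k^2 - 5*k + 4) = (k - 1)^2*(k - 4)
(3) = (o + 4)*(o^2 - o - 12) = (o - 4)*(o + 4)*(o + 3)
(4) = (w + 2)*(w^2 - 9) = (w - 3)*(w + 2)*(w + 3)
(5) = (x)*(x - 3)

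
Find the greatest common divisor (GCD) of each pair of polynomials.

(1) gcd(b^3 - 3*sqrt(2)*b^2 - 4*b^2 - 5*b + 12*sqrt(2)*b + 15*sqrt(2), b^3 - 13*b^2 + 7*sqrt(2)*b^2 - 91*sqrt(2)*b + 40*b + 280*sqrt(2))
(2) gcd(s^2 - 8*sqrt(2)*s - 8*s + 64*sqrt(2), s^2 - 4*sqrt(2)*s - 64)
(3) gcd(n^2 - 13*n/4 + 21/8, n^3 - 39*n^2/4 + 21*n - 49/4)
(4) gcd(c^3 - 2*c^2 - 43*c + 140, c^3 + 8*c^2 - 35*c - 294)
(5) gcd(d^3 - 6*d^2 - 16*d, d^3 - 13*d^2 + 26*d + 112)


(1) = b - 5
(2) = gcd((s - 8)*(s - 8*sqrt(2)), (s - 8*sqrt(2))*(s + 4*sqrt(2))) = s - 8*sqrt(2)
(3) = gcd((n - 7/4)*(n - 3/2), (n - 7)*(n - 7/4)*(n - 1)) = n - 7/4
(4) = c + 7
(5) = gcd(d*(d - 8)*(d + 2), (d - 8)*(d - 7)*(d + 2)) = d^2 - 6*d - 16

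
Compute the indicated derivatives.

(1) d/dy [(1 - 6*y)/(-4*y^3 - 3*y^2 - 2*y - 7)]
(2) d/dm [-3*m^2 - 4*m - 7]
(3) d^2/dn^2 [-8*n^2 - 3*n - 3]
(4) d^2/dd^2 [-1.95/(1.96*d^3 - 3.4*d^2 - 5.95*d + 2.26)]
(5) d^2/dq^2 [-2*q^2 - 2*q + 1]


(1) = 2*(-24*y^3 - 3*y^2 + 3*y + 22)/(16*y^6 + 24*y^5 + 25*y^4 + 68*y^3 + 46*y^2 + 28*y + 49)
(2) = -6*m - 4
(3) = -16
(4) = ((22.932*d - 13.26)*(1.96*d^3 - 3.4*d^2 - 5.95*d + 2.26) - 1.95*(-11.76*d^2 + 13.6*d + 11.9)*(-5.88*d^2 + 6.8*d + 5.95))/(1.96*d^3 - 3.4*d^2 - 5.95*d + 2.26)^3
(5) = -4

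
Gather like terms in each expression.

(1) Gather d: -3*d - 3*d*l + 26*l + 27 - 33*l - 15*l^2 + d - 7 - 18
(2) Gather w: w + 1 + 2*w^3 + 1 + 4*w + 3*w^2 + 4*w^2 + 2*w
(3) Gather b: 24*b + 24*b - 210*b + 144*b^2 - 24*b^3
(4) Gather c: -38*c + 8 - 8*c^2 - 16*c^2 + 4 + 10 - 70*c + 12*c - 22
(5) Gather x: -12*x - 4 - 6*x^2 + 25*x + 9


(1) = d*(-3*l - 2) - 15*l^2 - 7*l + 2
(2) = 2*w^3 + 7*w^2 + 7*w + 2
(3) = -24*b^3 + 144*b^2 - 162*b
(4) = -24*c^2 - 96*c
(5) = -6*x^2 + 13*x + 5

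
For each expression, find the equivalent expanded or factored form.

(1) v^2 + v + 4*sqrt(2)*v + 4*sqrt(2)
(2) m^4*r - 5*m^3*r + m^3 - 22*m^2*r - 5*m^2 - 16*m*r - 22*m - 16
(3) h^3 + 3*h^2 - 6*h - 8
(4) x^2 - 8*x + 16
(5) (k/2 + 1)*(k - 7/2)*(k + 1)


(1) = (v + 1)*(v + 4*sqrt(2))
(2) = (m - 8)*(m + 1)*(m + 2)*(m*r + 1)
(3) = (h - 2)*(h + 1)*(h + 4)
(4) = (x - 4)^2
(5) = k^3/2 - k^2/4 - 17*k/4 - 7/2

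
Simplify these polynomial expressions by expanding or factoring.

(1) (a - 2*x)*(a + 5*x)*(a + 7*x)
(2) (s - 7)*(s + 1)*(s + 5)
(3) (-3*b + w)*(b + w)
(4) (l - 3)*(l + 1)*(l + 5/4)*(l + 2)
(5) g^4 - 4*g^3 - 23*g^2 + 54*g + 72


(1) = a^3 + 10*a^2*x + 11*a*x^2 - 70*x^3
(2) = s^3 - s^2 - 37*s - 35
(3) = -3*b^2 - 2*b*w + w^2
(4) = l^4 + 5*l^3/4 - 7*l^2 - 59*l/4 - 15/2
(5) = (g - 6)*(g - 3)*(g + 1)*(g + 4)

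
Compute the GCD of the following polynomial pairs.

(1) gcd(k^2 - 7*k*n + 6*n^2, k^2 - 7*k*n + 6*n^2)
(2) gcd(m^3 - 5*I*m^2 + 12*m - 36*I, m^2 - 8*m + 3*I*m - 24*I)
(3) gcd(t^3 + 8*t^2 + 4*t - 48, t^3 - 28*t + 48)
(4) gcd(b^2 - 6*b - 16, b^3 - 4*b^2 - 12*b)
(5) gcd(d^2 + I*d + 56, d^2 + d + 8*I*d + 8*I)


(1) = gcd((k - 6*n)*(k - n), (k - 6*n)*(k - n)) = k^2 - 7*k*n + 6*n^2
(2) = gcd((m - 6*I)*(m - 2*I)*(m + 3*I), (m - 8)*(m + 3*I)) = m + 3*I
(3) = gcd((t - 2)*(t + 4)*(t + 6), (t - 4)*(t - 2)*(t + 6)) = t^2 + 4*t - 12
(4) = gcd((b - 8)*(b + 2), b*(b - 6)*(b + 2)) = b + 2
(5) = d + 8*I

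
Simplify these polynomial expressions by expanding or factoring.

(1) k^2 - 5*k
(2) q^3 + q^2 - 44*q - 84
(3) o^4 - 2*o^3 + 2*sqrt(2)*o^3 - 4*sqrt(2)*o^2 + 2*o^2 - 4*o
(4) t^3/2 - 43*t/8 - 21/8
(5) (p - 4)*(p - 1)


(1) = k*(k - 5)
(2) = (q - 7)*(q + 2)*(q + 6)
(3) = o*(o - 2)*(o + sqrt(2))^2
(4) = (t/2 + 1/4)*(t - 7/2)*(t + 3)
(5) = p^2 - 5*p + 4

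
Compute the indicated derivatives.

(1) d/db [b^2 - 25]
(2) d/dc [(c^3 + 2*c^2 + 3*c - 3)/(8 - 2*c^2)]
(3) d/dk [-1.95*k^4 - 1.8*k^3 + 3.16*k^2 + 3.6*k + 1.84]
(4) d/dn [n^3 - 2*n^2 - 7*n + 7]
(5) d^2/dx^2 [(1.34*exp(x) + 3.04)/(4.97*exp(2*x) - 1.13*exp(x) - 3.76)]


(1) = 2*b
(2) = (-c^4 + 15*c^2 + 10*c + 12)/(2*(c^4 - 8*c^2 + 16))
(3) = -7.8*k^3 - 5.4*k^2 + 6.32*k + 3.6
(4) = 3*n^2 - 4*n - 7
(5) = (33.099206*exp(4*x) + 307.888518*exp(3*x) + 99.026256*exp(2*x) + 225.424736*exp(x) + 6.028032)*exp(x)/(122.763473*exp(6*x) - 83.736051*exp(5*x) - 259.587573*exp(4*x) + 125.256319*exp(3*x) + 196.388184*exp(2*x) - 47.926464*exp(x) - 53.157376)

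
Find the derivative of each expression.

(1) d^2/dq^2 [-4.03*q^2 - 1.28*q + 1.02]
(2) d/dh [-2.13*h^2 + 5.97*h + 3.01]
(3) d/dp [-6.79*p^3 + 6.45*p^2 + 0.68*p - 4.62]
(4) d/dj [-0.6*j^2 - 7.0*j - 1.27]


(1) = -8.06000000000000
(2) = 5.97 - 4.26*h
(3) = -20.37*p^2 + 12.9*p + 0.68
(4) = -1.2*j - 7.0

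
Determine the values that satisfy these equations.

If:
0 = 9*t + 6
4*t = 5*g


Then:
g = -8/15
t = -2/3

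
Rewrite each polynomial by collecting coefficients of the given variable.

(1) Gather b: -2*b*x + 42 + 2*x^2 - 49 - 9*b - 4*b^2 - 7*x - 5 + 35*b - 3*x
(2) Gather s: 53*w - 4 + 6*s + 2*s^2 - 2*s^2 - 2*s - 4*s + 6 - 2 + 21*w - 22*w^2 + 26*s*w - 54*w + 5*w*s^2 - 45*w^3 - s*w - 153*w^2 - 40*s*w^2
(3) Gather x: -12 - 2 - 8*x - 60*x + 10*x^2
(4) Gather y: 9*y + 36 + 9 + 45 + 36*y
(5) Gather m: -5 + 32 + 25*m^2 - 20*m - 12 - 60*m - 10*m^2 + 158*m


(1) = -4*b^2 + b*(26 - 2*x) + 2*x^2 - 10*x - 12
(2) = 5*s^2*w + s*(-40*w^2 + 25*w) - 45*w^3 - 175*w^2 + 20*w
(3) = 10*x^2 - 68*x - 14
(4) = 45*y + 90
(5) = 15*m^2 + 78*m + 15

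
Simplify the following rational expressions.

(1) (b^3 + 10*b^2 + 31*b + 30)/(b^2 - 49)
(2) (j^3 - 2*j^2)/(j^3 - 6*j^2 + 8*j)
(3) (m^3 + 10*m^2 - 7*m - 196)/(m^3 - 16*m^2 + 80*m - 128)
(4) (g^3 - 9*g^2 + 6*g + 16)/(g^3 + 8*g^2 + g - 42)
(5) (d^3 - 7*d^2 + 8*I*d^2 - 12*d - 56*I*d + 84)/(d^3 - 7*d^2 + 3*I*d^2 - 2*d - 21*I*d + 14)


(1) = (b^3 + 10*b^2 + 31*b + 30)/(b^2 - 49)
(2) = j/(j - 4)
(3) = (m^2 + 14*m + 49)/(m^2 - 12*m + 32)
(4) = (g^2 - 7*g - 8)/(g^2 + 10*g + 21)
(5) = (d + 6*I)/(d + I)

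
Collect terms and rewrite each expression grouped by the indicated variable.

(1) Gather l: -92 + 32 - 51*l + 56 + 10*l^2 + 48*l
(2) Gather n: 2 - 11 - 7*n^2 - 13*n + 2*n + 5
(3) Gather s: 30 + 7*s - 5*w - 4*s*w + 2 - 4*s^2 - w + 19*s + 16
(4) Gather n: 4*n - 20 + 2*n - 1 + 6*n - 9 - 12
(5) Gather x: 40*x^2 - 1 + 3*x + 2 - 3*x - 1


(1) = 10*l^2 - 3*l - 4
(2) = -7*n^2 - 11*n - 4
(3) = -4*s^2 + s*(26 - 4*w) - 6*w + 48
(4) = 12*n - 42
(5) = 40*x^2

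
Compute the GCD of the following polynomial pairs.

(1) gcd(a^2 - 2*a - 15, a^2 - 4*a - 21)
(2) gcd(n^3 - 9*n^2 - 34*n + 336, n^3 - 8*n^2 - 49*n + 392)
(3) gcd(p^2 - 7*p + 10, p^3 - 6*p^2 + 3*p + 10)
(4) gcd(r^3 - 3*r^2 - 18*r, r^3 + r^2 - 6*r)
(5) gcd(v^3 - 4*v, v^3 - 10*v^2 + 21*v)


(1) = a + 3
(2) = n^2 - 15*n + 56
(3) = p^2 - 7*p + 10
(4) = r^2 + 3*r
(5) = v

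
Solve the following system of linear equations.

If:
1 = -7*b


Then:
b = -1/7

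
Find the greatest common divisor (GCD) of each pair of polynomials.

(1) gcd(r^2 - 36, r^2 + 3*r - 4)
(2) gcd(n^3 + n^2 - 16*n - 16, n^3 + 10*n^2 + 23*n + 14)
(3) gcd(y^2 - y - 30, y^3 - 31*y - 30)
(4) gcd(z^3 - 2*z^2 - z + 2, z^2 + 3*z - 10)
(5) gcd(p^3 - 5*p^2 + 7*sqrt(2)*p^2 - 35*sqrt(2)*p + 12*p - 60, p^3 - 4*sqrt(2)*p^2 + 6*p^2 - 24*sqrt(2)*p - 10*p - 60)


(1) = 1
(2) = n + 1
(3) = gcd((y - 6)*(y + 5), (y - 6)*(y + 1)*(y + 5)) = y^2 - y - 30
(4) = z - 2
(5) = p + sqrt(2)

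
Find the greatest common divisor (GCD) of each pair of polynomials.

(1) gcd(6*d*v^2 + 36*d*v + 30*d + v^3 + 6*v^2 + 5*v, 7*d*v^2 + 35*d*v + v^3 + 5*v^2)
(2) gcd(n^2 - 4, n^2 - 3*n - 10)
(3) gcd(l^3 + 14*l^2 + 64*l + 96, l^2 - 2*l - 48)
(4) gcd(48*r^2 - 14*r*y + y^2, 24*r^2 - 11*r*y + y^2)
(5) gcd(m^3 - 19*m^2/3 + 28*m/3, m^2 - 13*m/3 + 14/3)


(1) = gcd((6*d + v)*(v + 1)*(v + 5), v*(7*d + v)*(v + 5)) = v + 5
(2) = gcd((n - 2)*(n + 2), (n - 5)*(n + 2)) = n + 2
(3) = l + 6
(4) = -8*r + y
(5) = gcd(m*(m - 4)*(m - 7/3), (m - 7/3)*(m - 2)) = m - 7/3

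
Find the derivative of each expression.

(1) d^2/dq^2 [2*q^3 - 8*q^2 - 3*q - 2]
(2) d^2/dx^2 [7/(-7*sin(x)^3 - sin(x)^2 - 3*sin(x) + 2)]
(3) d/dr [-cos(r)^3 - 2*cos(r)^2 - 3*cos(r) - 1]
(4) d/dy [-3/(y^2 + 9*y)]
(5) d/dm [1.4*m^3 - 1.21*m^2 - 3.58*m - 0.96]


(1) = 12*q - 16
(2) = 7*(441*sin(x)^6 + 77*sin(x)^5 - 542*sin(x)^4 + 23*sin(x)^3 - 115*sin(x)^2 - 96*sin(x) - 22)/(7*sin(x)^3 + sin(x)^2 + 3*sin(x) - 2)^3
(3) = (3*cos(r)^2 + 4*cos(r) + 3)*sin(r)
(4) = 3*(2*y + 9)/(y^2*(y + 9)^2)
(5) = 4.2*m^2 - 2.42*m - 3.58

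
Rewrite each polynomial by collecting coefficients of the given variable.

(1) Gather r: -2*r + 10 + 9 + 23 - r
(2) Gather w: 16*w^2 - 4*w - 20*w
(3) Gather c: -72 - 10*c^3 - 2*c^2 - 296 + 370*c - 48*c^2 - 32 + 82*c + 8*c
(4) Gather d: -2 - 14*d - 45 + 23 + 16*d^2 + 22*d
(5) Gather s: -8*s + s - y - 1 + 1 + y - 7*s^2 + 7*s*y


(1) = 42 - 3*r
(2) = 16*w^2 - 24*w
(3) = -10*c^3 - 50*c^2 + 460*c - 400
(4) = 16*d^2 + 8*d - 24
(5) = -7*s^2 + s*(7*y - 7)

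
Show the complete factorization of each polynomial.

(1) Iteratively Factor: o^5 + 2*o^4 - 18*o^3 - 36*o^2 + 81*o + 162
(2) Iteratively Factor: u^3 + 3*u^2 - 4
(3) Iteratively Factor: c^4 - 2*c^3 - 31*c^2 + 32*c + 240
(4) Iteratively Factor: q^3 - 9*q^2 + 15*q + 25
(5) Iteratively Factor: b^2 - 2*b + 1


(1) = (o + 3)*(o^4 - o^3 - 15*o^2 + 9*o + 54) = (o - 3)*(o + 3)*(o^3 + 2*o^2 - 9*o - 18) = (o - 3)*(o + 3)^2*(o^2 - o - 6) = (o - 3)*(o + 2)*(o + 3)^2*(o - 3)
(2) = (u - 1)*(u^2 + 4*u + 4) = (u - 1)*(u + 2)*(u + 2)
(3) = (c - 5)*(c^3 + 3*c^2 - 16*c - 48) = (c - 5)*(c + 3)*(c^2 - 16) = (c - 5)*(c - 4)*(c + 3)*(c + 4)
(4) = (q + 1)*(q^2 - 10*q + 25) = (q - 5)*(q + 1)*(q - 5)
(5) = (b - 1)*(b - 1)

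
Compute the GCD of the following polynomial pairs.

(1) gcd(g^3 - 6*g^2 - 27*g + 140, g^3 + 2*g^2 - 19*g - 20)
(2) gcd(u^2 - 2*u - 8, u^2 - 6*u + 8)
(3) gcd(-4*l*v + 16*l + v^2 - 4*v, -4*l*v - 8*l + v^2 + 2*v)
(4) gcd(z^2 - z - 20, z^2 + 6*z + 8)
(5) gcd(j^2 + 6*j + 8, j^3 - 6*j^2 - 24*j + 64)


(1) = gcd((g - 7)*(g - 4)*(g + 5), (g - 4)*(g + 1)*(g + 5)) = g^2 + g - 20
(2) = gcd((u - 4)*(u + 2), (u - 4)*(u - 2)) = u - 4
(3) = gcd((-4*l + v)*(v - 4), (-4*l + v)*(v + 2)) = -4*l + v
(4) = z + 4
(5) = gcd((j + 2)*(j + 4), (j - 8)*(j - 2)*(j + 4)) = j + 4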